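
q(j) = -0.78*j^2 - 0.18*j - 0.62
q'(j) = -1.56*j - 0.18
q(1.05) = -1.67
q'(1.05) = -1.82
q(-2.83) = -6.36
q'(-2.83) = 4.23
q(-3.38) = -8.92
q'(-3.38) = 5.09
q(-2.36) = -4.54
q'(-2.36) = 3.50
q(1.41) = -2.42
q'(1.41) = -2.38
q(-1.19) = -1.51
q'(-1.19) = 1.68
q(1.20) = -1.96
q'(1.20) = -2.05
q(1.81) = -3.50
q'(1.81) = -3.00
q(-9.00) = -62.18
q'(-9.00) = 13.86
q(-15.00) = -173.42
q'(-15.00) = 23.22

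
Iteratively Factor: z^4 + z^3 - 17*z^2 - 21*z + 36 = (z + 3)*(z^3 - 2*z^2 - 11*z + 12) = (z - 4)*(z + 3)*(z^2 + 2*z - 3) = (z - 4)*(z + 3)^2*(z - 1)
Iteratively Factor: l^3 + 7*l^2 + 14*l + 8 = (l + 2)*(l^2 + 5*l + 4) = (l + 1)*(l + 2)*(l + 4)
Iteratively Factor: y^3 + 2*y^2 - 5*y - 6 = (y + 1)*(y^2 + y - 6) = (y - 2)*(y + 1)*(y + 3)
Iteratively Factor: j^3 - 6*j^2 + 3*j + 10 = (j + 1)*(j^2 - 7*j + 10) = (j - 2)*(j + 1)*(j - 5)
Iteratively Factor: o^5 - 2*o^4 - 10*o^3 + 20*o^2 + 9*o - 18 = (o - 2)*(o^4 - 10*o^2 + 9) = (o - 2)*(o + 3)*(o^3 - 3*o^2 - o + 3) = (o - 2)*(o - 1)*(o + 3)*(o^2 - 2*o - 3) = (o - 3)*(o - 2)*(o - 1)*(o + 3)*(o + 1)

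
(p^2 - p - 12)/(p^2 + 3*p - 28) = (p + 3)/(p + 7)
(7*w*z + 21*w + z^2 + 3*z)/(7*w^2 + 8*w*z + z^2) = (z + 3)/(w + z)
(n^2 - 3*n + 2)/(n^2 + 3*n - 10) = (n - 1)/(n + 5)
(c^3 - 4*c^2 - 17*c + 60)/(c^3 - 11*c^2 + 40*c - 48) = (c^2 - c - 20)/(c^2 - 8*c + 16)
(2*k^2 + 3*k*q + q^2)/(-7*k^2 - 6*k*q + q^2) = (2*k + q)/(-7*k + q)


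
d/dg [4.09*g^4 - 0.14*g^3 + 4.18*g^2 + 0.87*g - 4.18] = 16.36*g^3 - 0.42*g^2 + 8.36*g + 0.87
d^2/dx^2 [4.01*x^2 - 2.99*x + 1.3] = 8.02000000000000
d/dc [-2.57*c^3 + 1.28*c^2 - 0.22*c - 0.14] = -7.71*c^2 + 2.56*c - 0.22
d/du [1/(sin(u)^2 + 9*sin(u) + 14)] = -(2*sin(u) + 9)*cos(u)/(sin(u)^2 + 9*sin(u) + 14)^2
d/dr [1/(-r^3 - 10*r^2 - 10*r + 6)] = (3*r^2 + 20*r + 10)/(r^3 + 10*r^2 + 10*r - 6)^2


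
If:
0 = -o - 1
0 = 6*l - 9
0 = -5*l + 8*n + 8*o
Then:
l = 3/2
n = 31/16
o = -1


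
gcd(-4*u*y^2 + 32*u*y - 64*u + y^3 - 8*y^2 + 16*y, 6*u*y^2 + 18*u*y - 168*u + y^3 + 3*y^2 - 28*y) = y - 4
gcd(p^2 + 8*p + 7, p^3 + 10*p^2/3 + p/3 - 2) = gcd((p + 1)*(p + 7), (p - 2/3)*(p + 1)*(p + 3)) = p + 1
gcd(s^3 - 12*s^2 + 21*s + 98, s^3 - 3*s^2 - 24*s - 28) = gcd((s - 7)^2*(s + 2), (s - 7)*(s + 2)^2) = s^2 - 5*s - 14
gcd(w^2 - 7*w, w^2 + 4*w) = w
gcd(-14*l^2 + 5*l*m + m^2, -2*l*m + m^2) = 2*l - m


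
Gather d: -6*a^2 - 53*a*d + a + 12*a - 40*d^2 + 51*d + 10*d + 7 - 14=-6*a^2 + 13*a - 40*d^2 + d*(61 - 53*a) - 7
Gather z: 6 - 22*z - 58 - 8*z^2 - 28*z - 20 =-8*z^2 - 50*z - 72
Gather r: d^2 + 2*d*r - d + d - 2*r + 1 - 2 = d^2 + r*(2*d - 2) - 1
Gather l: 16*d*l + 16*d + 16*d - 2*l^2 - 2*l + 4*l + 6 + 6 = 32*d - 2*l^2 + l*(16*d + 2) + 12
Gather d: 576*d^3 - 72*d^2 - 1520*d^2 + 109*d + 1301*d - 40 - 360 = 576*d^3 - 1592*d^2 + 1410*d - 400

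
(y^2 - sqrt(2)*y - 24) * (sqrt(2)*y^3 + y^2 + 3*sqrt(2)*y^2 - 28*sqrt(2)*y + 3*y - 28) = sqrt(2)*y^5 - y^4 + 3*sqrt(2)*y^4 - 53*sqrt(2)*y^3 - 3*y^3 - 75*sqrt(2)*y^2 + 4*y^2 - 72*y + 700*sqrt(2)*y + 672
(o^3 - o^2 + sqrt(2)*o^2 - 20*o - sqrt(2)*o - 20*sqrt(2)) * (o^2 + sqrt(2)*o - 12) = o^5 - o^4 + 2*sqrt(2)*o^4 - 30*o^3 - 2*sqrt(2)*o^3 - 52*sqrt(2)*o^2 + 10*o^2 + 12*sqrt(2)*o + 200*o + 240*sqrt(2)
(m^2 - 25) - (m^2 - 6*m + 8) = 6*m - 33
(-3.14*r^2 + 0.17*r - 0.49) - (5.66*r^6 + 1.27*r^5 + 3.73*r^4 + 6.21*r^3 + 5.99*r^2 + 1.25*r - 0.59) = -5.66*r^6 - 1.27*r^5 - 3.73*r^4 - 6.21*r^3 - 9.13*r^2 - 1.08*r + 0.1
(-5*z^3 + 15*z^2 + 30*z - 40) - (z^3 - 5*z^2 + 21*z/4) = -6*z^3 + 20*z^2 + 99*z/4 - 40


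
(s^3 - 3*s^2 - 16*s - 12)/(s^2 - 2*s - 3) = (s^2 - 4*s - 12)/(s - 3)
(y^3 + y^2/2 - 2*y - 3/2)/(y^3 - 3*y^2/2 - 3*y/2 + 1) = (2*y^2 - y - 3)/(2*y^2 - 5*y + 2)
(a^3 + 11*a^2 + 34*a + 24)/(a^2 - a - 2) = (a^2 + 10*a + 24)/(a - 2)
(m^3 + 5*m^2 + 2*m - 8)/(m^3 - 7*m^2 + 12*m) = (m^3 + 5*m^2 + 2*m - 8)/(m*(m^2 - 7*m + 12))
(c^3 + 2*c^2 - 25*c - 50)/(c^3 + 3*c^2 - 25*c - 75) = (c + 2)/(c + 3)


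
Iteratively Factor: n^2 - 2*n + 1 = (n - 1)*(n - 1)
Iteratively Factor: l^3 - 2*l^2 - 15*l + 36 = (l - 3)*(l^2 + l - 12) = (l - 3)^2*(l + 4)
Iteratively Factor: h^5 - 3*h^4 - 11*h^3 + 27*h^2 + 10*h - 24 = (h - 1)*(h^4 - 2*h^3 - 13*h^2 + 14*h + 24) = (h - 1)*(h + 3)*(h^3 - 5*h^2 + 2*h + 8) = (h - 4)*(h - 1)*(h + 3)*(h^2 - h - 2) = (h - 4)*(h - 2)*(h - 1)*(h + 3)*(h + 1)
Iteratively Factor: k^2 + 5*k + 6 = (k + 3)*(k + 2)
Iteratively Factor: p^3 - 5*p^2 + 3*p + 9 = (p + 1)*(p^2 - 6*p + 9) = (p - 3)*(p + 1)*(p - 3)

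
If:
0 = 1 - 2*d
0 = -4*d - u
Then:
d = 1/2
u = -2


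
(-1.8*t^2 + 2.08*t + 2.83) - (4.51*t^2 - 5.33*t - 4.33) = -6.31*t^2 + 7.41*t + 7.16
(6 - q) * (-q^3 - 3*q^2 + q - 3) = q^4 - 3*q^3 - 19*q^2 + 9*q - 18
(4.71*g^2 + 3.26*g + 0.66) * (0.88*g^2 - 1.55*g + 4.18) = 4.1448*g^4 - 4.4317*g^3 + 15.2156*g^2 + 12.6038*g + 2.7588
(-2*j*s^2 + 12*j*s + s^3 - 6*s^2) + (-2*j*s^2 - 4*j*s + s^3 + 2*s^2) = -4*j*s^2 + 8*j*s + 2*s^3 - 4*s^2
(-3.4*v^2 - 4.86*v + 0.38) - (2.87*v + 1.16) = -3.4*v^2 - 7.73*v - 0.78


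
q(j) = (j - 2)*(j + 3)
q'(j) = 2*j + 1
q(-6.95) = 35.35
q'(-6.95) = -12.90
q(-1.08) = -5.91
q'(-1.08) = -1.16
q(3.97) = 13.73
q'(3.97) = 8.94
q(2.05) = 0.25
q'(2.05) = 5.10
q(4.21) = 15.93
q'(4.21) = 9.42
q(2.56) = 3.11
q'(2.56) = 6.12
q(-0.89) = -6.10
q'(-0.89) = -0.78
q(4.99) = 23.89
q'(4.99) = 10.98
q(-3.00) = 0.00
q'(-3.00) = -5.00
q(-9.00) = 66.00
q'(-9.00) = -17.00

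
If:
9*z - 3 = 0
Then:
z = 1/3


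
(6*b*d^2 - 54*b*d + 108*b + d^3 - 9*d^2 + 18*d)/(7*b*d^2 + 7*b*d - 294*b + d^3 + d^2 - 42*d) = (6*b*d - 18*b + d^2 - 3*d)/(7*b*d + 49*b + d^2 + 7*d)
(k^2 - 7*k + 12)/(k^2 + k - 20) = (k - 3)/(k + 5)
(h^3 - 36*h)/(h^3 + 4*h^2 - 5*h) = (h^2 - 36)/(h^2 + 4*h - 5)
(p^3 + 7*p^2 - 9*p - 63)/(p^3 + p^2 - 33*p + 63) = (p + 3)/(p - 3)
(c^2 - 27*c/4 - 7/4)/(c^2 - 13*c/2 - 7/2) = (4*c + 1)/(2*(2*c + 1))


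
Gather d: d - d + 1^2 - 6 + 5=0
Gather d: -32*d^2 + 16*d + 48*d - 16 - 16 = -32*d^2 + 64*d - 32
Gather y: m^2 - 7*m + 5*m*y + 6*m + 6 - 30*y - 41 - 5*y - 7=m^2 - m + y*(5*m - 35) - 42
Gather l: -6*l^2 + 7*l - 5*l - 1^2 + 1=-6*l^2 + 2*l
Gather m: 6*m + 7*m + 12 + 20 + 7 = 13*m + 39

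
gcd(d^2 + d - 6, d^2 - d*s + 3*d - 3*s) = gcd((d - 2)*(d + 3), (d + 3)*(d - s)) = d + 3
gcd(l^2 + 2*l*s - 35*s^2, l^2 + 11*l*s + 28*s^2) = l + 7*s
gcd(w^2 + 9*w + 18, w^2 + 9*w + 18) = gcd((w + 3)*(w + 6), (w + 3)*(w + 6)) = w^2 + 9*w + 18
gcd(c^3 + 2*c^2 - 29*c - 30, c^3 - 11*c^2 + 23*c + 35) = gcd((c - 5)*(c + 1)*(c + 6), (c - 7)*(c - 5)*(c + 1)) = c^2 - 4*c - 5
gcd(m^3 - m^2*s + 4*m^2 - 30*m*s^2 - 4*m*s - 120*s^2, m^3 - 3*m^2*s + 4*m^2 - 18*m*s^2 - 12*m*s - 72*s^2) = -m^2 + 6*m*s - 4*m + 24*s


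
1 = 1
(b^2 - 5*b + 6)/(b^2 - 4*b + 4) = (b - 3)/(b - 2)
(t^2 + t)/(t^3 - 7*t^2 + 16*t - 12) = t*(t + 1)/(t^3 - 7*t^2 + 16*t - 12)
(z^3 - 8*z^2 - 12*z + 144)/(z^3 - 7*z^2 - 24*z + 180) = (z + 4)/(z + 5)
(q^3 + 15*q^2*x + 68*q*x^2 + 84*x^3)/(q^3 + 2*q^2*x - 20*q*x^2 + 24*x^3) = (q^2 + 9*q*x + 14*x^2)/(q^2 - 4*q*x + 4*x^2)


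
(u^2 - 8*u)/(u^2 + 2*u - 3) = u*(u - 8)/(u^2 + 2*u - 3)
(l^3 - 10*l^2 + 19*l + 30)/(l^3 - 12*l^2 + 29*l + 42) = (l - 5)/(l - 7)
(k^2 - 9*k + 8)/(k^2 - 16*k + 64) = (k - 1)/(k - 8)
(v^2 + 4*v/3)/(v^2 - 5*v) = (v + 4/3)/(v - 5)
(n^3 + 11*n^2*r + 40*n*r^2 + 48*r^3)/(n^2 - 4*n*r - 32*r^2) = (-n^2 - 7*n*r - 12*r^2)/(-n + 8*r)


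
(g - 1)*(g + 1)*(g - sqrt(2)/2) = g^3 - sqrt(2)*g^2/2 - g + sqrt(2)/2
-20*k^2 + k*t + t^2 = (-4*k + t)*(5*k + t)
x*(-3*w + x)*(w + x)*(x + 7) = -3*w^2*x^2 - 21*w^2*x - 2*w*x^3 - 14*w*x^2 + x^4 + 7*x^3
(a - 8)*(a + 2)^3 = a^4 - 2*a^3 - 36*a^2 - 88*a - 64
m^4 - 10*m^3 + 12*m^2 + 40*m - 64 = (m - 8)*(m - 2)^2*(m + 2)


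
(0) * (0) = 0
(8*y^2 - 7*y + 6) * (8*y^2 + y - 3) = 64*y^4 - 48*y^3 + 17*y^2 + 27*y - 18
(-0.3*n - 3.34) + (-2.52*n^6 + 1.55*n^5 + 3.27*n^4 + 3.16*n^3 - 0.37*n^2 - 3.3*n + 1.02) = -2.52*n^6 + 1.55*n^5 + 3.27*n^4 + 3.16*n^3 - 0.37*n^2 - 3.6*n - 2.32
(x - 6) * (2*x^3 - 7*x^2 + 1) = 2*x^4 - 19*x^3 + 42*x^2 + x - 6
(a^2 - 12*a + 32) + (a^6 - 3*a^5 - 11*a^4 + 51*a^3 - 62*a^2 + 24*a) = a^6 - 3*a^5 - 11*a^4 + 51*a^3 - 61*a^2 + 12*a + 32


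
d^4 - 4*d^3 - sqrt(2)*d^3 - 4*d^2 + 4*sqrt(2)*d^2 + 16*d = d*(d - 4)*(d - 2*sqrt(2))*(d + sqrt(2))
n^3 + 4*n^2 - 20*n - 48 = (n - 4)*(n + 2)*(n + 6)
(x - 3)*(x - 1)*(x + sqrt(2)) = x^3 - 4*x^2 + sqrt(2)*x^2 - 4*sqrt(2)*x + 3*x + 3*sqrt(2)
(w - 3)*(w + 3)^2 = w^3 + 3*w^2 - 9*w - 27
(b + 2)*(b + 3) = b^2 + 5*b + 6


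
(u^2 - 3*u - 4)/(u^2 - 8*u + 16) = (u + 1)/(u - 4)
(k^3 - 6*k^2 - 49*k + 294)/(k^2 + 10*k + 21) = (k^2 - 13*k + 42)/(k + 3)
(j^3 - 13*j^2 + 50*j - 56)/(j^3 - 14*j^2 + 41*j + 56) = (j^2 - 6*j + 8)/(j^2 - 7*j - 8)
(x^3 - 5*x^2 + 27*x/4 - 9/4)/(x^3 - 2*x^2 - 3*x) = (x^2 - 2*x + 3/4)/(x*(x + 1))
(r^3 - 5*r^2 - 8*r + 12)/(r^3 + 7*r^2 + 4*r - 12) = (r - 6)/(r + 6)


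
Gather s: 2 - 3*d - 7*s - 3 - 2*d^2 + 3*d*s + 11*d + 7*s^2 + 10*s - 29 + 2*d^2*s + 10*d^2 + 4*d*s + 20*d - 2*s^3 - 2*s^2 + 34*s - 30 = 8*d^2 + 28*d - 2*s^3 + 5*s^2 + s*(2*d^2 + 7*d + 37) - 60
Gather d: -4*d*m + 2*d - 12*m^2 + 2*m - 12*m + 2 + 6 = d*(2 - 4*m) - 12*m^2 - 10*m + 8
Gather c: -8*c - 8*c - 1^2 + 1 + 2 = 2 - 16*c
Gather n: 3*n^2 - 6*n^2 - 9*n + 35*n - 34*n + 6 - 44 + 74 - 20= -3*n^2 - 8*n + 16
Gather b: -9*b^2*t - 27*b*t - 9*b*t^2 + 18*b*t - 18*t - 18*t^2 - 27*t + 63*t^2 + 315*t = -9*b^2*t + b*(-9*t^2 - 9*t) + 45*t^2 + 270*t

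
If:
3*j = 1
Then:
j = 1/3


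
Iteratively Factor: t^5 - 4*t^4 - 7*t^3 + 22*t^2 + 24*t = (t - 3)*(t^4 - t^3 - 10*t^2 - 8*t) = (t - 3)*(t + 2)*(t^3 - 3*t^2 - 4*t) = t*(t - 3)*(t + 2)*(t^2 - 3*t - 4) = t*(t - 4)*(t - 3)*(t + 2)*(t + 1)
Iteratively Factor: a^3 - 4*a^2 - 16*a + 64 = (a - 4)*(a^2 - 16) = (a - 4)^2*(a + 4)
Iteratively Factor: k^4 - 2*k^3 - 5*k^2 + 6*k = (k)*(k^3 - 2*k^2 - 5*k + 6) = k*(k + 2)*(k^2 - 4*k + 3) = k*(k - 1)*(k + 2)*(k - 3)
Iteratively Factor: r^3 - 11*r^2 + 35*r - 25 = (r - 5)*(r^2 - 6*r + 5) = (r - 5)^2*(r - 1)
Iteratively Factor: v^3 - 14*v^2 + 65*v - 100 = (v - 4)*(v^2 - 10*v + 25) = (v - 5)*(v - 4)*(v - 5)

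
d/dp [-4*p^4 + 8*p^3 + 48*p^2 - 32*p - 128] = -16*p^3 + 24*p^2 + 96*p - 32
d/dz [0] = 0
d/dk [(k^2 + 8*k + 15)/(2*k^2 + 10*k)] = -3/(2*k^2)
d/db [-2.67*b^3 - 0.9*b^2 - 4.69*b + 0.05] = -8.01*b^2 - 1.8*b - 4.69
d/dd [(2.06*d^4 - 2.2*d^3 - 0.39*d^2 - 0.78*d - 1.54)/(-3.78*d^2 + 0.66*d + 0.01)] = (-15.5736*d^5 + 12.3948*d^4 - 2.8216*d^3 - 3.2718*d^2 - 11.6502*d + 1.0086)/(14.2884*d^4 - 4.9896*d^3 + 0.36*d^2 + 0.0132*d + 0.0001)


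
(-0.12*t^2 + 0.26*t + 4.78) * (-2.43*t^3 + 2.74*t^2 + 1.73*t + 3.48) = 0.2916*t^5 - 0.9606*t^4 - 11.1106*t^3 + 13.1294*t^2 + 9.1742*t + 16.6344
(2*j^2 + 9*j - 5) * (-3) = -6*j^2 - 27*j + 15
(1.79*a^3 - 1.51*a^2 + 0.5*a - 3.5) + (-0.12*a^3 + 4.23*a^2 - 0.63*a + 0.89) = 1.67*a^3 + 2.72*a^2 - 0.13*a - 2.61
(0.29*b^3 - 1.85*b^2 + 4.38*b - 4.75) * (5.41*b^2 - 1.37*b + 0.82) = 1.5689*b^5 - 10.4058*b^4 + 26.4681*b^3 - 33.2151*b^2 + 10.0991*b - 3.895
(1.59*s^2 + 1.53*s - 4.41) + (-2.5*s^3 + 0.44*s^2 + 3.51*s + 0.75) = -2.5*s^3 + 2.03*s^2 + 5.04*s - 3.66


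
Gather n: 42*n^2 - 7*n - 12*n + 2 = 42*n^2 - 19*n + 2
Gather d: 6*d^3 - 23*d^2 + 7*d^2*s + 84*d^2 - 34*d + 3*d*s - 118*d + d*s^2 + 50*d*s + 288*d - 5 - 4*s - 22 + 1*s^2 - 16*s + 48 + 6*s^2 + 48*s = 6*d^3 + d^2*(7*s + 61) + d*(s^2 + 53*s + 136) + 7*s^2 + 28*s + 21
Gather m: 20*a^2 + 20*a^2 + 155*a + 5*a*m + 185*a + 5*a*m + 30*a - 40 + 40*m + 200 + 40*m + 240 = 40*a^2 + 370*a + m*(10*a + 80) + 400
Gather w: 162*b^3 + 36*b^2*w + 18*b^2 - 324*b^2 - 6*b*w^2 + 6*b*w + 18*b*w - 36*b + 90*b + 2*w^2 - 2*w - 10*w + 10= 162*b^3 - 306*b^2 + 54*b + w^2*(2 - 6*b) + w*(36*b^2 + 24*b - 12) + 10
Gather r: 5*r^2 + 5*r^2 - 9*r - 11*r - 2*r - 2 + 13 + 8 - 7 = 10*r^2 - 22*r + 12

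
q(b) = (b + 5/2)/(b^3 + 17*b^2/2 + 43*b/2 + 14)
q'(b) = (b + 5/2)*(-3*b^2 - 17*b - 43/2)/(b^3 + 17*b^2/2 + 43*b/2 + 14)^2 + 1/(b^3 + 17*b^2/2 + 43*b/2 + 14)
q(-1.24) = -0.84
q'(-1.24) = -3.50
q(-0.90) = 1.99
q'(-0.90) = -20.01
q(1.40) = 0.06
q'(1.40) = -0.03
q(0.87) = 0.08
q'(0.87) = -0.06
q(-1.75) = -0.25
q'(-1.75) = -0.42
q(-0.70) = 0.65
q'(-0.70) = -2.23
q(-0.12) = 0.21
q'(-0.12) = -0.26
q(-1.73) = -0.26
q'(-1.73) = -0.44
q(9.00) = 0.01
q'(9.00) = 0.00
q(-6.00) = 0.14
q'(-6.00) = 0.11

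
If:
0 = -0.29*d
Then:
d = 0.00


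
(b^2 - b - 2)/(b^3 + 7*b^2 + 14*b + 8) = (b - 2)/(b^2 + 6*b + 8)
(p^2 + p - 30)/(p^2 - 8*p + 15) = (p + 6)/(p - 3)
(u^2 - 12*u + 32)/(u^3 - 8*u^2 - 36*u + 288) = (u - 4)/(u^2 - 36)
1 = 1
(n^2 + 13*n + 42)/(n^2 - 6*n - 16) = (n^2 + 13*n + 42)/(n^2 - 6*n - 16)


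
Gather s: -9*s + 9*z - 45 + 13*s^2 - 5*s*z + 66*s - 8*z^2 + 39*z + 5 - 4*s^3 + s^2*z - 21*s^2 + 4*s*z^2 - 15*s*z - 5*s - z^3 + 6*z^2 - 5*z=-4*s^3 + s^2*(z - 8) + s*(4*z^2 - 20*z + 52) - z^3 - 2*z^2 + 43*z - 40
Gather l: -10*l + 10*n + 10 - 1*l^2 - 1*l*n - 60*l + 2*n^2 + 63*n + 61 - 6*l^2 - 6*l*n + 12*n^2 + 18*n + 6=-7*l^2 + l*(-7*n - 70) + 14*n^2 + 91*n + 77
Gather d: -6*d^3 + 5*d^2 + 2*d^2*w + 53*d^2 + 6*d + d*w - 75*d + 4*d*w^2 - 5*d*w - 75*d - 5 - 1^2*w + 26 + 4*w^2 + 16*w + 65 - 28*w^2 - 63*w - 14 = -6*d^3 + d^2*(2*w + 58) + d*(4*w^2 - 4*w - 144) - 24*w^2 - 48*w + 72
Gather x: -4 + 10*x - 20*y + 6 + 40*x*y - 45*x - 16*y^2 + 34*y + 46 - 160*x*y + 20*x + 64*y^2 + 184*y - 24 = x*(-120*y - 15) + 48*y^2 + 198*y + 24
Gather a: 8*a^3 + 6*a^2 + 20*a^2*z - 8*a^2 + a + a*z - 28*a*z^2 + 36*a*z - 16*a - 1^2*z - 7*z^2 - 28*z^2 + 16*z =8*a^3 + a^2*(20*z - 2) + a*(-28*z^2 + 37*z - 15) - 35*z^2 + 15*z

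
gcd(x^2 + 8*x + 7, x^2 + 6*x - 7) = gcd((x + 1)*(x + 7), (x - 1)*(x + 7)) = x + 7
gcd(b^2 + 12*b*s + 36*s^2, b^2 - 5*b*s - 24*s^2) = 1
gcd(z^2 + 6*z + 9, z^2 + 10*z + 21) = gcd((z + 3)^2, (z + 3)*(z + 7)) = z + 3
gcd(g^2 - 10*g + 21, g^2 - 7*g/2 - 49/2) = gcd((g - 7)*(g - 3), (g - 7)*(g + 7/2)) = g - 7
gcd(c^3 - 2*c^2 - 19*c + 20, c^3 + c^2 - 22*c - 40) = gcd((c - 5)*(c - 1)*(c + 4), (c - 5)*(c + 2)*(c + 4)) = c^2 - c - 20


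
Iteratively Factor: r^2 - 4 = (r + 2)*(r - 2)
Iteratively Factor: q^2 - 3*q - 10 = (q + 2)*(q - 5)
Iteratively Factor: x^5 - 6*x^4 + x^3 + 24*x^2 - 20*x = (x - 5)*(x^4 - x^3 - 4*x^2 + 4*x) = (x - 5)*(x - 2)*(x^3 + x^2 - 2*x) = (x - 5)*(x - 2)*(x + 2)*(x^2 - x) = x*(x - 5)*(x - 2)*(x + 2)*(x - 1)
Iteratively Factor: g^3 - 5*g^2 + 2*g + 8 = (g - 4)*(g^2 - g - 2) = (g - 4)*(g + 1)*(g - 2)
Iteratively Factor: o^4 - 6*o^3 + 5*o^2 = (o - 1)*(o^3 - 5*o^2) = (o - 5)*(o - 1)*(o^2) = o*(o - 5)*(o - 1)*(o)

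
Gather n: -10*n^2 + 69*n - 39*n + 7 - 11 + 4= -10*n^2 + 30*n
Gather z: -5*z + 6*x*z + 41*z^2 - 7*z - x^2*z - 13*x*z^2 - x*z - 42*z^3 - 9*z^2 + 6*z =-42*z^3 + z^2*(32 - 13*x) + z*(-x^2 + 5*x - 6)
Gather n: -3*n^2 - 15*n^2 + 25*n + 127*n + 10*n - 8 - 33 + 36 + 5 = -18*n^2 + 162*n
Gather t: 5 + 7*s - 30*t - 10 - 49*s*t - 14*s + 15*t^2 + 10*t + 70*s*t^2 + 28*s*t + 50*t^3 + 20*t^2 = -7*s + 50*t^3 + t^2*(70*s + 35) + t*(-21*s - 20) - 5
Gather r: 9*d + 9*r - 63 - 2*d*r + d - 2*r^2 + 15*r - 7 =10*d - 2*r^2 + r*(24 - 2*d) - 70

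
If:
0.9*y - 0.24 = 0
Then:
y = 0.27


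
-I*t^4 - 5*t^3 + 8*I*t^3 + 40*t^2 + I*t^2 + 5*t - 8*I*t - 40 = (t - 8)*(t + 1)*(t - 5*I)*(-I*t + I)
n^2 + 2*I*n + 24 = (n - 4*I)*(n + 6*I)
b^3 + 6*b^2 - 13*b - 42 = (b - 3)*(b + 2)*(b + 7)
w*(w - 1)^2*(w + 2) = w^4 - 3*w^2 + 2*w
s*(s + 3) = s^2 + 3*s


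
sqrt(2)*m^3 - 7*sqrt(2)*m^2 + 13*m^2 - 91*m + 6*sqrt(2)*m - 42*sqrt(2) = (m - 7)*(m + 6*sqrt(2))*(sqrt(2)*m + 1)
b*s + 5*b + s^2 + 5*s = (b + s)*(s + 5)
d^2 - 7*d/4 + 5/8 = (d - 5/4)*(d - 1/2)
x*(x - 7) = x^2 - 7*x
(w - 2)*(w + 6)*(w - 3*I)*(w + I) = w^4 + 4*w^3 - 2*I*w^3 - 9*w^2 - 8*I*w^2 + 12*w + 24*I*w - 36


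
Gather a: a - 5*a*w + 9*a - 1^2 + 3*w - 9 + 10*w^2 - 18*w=a*(10 - 5*w) + 10*w^2 - 15*w - 10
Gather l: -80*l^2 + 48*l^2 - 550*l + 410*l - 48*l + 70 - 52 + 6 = -32*l^2 - 188*l + 24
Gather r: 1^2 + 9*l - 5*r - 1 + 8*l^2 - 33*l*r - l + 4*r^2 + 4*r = 8*l^2 + 8*l + 4*r^2 + r*(-33*l - 1)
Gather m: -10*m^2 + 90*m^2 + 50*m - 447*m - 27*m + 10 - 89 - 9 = 80*m^2 - 424*m - 88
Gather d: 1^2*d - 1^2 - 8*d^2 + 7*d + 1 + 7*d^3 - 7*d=7*d^3 - 8*d^2 + d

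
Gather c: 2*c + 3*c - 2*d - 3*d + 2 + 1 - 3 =5*c - 5*d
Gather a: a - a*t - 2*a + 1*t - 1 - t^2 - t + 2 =a*(-t - 1) - t^2 + 1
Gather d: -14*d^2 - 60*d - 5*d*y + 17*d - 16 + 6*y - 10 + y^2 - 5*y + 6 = -14*d^2 + d*(-5*y - 43) + y^2 + y - 20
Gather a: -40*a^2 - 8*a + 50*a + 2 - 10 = -40*a^2 + 42*a - 8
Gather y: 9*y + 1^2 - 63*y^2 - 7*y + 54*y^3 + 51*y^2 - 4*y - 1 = 54*y^3 - 12*y^2 - 2*y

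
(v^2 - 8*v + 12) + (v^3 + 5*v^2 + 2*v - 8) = v^3 + 6*v^2 - 6*v + 4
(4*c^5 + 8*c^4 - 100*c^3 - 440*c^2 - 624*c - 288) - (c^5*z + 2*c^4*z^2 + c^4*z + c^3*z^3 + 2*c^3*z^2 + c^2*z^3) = -c^5*z + 4*c^5 - 2*c^4*z^2 - c^4*z + 8*c^4 - c^3*z^3 - 2*c^3*z^2 - 100*c^3 - c^2*z^3 - 440*c^2 - 624*c - 288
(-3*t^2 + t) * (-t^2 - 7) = 3*t^4 - t^3 + 21*t^2 - 7*t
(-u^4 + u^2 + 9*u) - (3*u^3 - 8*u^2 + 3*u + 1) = -u^4 - 3*u^3 + 9*u^2 + 6*u - 1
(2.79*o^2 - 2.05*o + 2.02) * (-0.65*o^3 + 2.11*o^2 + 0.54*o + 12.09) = -1.8135*o^5 + 7.2194*o^4 - 4.1319*o^3 + 36.8863*o^2 - 23.6937*o + 24.4218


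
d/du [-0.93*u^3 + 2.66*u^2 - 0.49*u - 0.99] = -2.79*u^2 + 5.32*u - 0.49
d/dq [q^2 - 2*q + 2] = 2*q - 2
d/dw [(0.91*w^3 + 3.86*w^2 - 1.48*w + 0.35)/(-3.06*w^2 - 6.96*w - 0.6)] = (-2.7846*w^4 - 12.6672*w^3 - 33.0324*w^2 - 2.49*w + 3.324)/(9.3636*w^4 + 42.5952*w^3 + 52.1136*w^2 + 8.352*w + 0.36)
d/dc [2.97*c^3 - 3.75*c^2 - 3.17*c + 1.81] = 8.91*c^2 - 7.5*c - 3.17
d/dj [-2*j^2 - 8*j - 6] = -4*j - 8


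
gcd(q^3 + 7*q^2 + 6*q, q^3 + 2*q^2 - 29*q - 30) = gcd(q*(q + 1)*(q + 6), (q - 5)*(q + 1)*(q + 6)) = q^2 + 7*q + 6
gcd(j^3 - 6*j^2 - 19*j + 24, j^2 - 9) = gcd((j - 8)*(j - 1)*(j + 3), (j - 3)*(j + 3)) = j + 3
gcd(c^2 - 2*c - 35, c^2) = 1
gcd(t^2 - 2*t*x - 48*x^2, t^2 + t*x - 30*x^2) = t + 6*x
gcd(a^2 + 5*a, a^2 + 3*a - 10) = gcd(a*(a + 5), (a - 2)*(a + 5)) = a + 5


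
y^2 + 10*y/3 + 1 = (y + 1/3)*(y + 3)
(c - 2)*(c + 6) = c^2 + 4*c - 12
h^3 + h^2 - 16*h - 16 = (h - 4)*(h + 1)*(h + 4)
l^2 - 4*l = l*(l - 4)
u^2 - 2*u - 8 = (u - 4)*(u + 2)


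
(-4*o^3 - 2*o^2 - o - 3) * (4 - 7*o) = 28*o^4 - 2*o^3 - o^2 + 17*o - 12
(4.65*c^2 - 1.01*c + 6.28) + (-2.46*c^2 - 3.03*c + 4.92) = 2.19*c^2 - 4.04*c + 11.2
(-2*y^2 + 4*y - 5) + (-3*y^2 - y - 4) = -5*y^2 + 3*y - 9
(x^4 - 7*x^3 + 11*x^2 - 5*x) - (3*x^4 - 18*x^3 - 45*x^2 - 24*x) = -2*x^4 + 11*x^3 + 56*x^2 + 19*x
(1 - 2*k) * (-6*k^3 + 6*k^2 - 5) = 12*k^4 - 18*k^3 + 6*k^2 + 10*k - 5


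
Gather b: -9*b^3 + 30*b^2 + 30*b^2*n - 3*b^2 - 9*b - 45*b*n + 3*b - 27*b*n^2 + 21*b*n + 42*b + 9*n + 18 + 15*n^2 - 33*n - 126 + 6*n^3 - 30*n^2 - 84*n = -9*b^3 + b^2*(30*n + 27) + b*(-27*n^2 - 24*n + 36) + 6*n^3 - 15*n^2 - 108*n - 108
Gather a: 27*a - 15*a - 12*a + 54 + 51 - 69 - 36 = 0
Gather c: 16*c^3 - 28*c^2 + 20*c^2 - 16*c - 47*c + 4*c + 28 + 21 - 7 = 16*c^3 - 8*c^2 - 59*c + 42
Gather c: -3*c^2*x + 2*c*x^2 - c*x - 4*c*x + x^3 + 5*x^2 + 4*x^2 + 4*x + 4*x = -3*c^2*x + c*(2*x^2 - 5*x) + x^3 + 9*x^2 + 8*x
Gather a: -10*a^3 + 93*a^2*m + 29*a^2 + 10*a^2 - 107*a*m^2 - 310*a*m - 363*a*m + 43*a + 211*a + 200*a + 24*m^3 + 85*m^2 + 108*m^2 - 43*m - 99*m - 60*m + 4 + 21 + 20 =-10*a^3 + a^2*(93*m + 39) + a*(-107*m^2 - 673*m + 454) + 24*m^3 + 193*m^2 - 202*m + 45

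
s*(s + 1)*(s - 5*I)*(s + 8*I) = s^4 + s^3 + 3*I*s^3 + 40*s^2 + 3*I*s^2 + 40*s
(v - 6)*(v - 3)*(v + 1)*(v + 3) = v^4 - 5*v^3 - 15*v^2 + 45*v + 54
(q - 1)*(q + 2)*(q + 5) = q^3 + 6*q^2 + 3*q - 10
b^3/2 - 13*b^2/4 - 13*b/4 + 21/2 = (b/2 + 1)*(b - 7)*(b - 3/2)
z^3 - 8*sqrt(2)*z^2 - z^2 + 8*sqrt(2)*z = z*(z - 1)*(z - 8*sqrt(2))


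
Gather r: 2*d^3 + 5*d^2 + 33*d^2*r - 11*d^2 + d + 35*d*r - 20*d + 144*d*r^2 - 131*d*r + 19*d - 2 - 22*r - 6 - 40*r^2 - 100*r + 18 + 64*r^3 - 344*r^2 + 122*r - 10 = 2*d^3 - 6*d^2 + 64*r^3 + r^2*(144*d - 384) + r*(33*d^2 - 96*d)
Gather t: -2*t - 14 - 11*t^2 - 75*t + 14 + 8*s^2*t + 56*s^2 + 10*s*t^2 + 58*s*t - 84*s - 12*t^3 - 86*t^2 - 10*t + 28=56*s^2 - 84*s - 12*t^3 + t^2*(10*s - 97) + t*(8*s^2 + 58*s - 87) + 28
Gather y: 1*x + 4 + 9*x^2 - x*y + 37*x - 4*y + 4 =9*x^2 + 38*x + y*(-x - 4) + 8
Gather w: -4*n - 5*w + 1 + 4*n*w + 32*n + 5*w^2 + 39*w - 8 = 28*n + 5*w^2 + w*(4*n + 34) - 7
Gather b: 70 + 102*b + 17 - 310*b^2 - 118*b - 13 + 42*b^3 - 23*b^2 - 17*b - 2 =42*b^3 - 333*b^2 - 33*b + 72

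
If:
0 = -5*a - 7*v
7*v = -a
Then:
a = 0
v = 0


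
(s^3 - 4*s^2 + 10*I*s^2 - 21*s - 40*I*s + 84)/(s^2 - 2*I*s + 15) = (s^2 + s*(-4 + 7*I) - 28*I)/(s - 5*I)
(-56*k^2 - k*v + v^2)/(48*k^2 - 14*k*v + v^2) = (7*k + v)/(-6*k + v)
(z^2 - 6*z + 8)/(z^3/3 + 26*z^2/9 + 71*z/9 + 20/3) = 9*(z^2 - 6*z + 8)/(3*z^3 + 26*z^2 + 71*z + 60)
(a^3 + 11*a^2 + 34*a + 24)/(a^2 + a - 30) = (a^2 + 5*a + 4)/(a - 5)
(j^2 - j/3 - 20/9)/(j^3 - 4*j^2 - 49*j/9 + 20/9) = (3*j - 5)/(3*j^2 - 16*j + 5)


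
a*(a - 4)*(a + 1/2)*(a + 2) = a^4 - 3*a^3/2 - 9*a^2 - 4*a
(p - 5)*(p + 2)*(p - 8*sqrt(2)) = p^3 - 8*sqrt(2)*p^2 - 3*p^2 - 10*p + 24*sqrt(2)*p + 80*sqrt(2)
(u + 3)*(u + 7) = u^2 + 10*u + 21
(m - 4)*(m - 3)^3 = m^4 - 13*m^3 + 63*m^2 - 135*m + 108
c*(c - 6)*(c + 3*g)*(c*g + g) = c^4*g + 3*c^3*g^2 - 5*c^3*g - 15*c^2*g^2 - 6*c^2*g - 18*c*g^2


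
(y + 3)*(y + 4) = y^2 + 7*y + 12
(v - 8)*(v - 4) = v^2 - 12*v + 32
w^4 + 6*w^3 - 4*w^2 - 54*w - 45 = (w - 3)*(w + 1)*(w + 3)*(w + 5)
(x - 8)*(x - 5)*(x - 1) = x^3 - 14*x^2 + 53*x - 40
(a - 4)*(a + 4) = a^2 - 16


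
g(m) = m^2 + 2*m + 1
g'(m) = 2*m + 2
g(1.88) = 8.29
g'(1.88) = 5.76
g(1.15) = 4.62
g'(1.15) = 4.30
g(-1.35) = 0.12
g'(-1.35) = -0.70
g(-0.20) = 0.64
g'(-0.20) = 1.60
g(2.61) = 13.03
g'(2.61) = 7.22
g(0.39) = 1.93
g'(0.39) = 2.78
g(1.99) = 8.94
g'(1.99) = 5.98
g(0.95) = 3.80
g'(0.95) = 3.90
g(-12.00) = 121.00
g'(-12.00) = -22.00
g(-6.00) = 25.00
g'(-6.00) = -10.00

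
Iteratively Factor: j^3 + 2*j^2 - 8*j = (j)*(j^2 + 2*j - 8) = j*(j - 2)*(j + 4)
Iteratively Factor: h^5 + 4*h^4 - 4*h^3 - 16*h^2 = (h - 2)*(h^4 + 6*h^3 + 8*h^2) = h*(h - 2)*(h^3 + 6*h^2 + 8*h) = h*(h - 2)*(h + 4)*(h^2 + 2*h) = h*(h - 2)*(h + 2)*(h + 4)*(h)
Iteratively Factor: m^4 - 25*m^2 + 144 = (m - 4)*(m^3 + 4*m^2 - 9*m - 36) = (m - 4)*(m - 3)*(m^2 + 7*m + 12) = (m - 4)*(m - 3)*(m + 3)*(m + 4)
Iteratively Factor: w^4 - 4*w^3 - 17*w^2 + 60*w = (w)*(w^3 - 4*w^2 - 17*w + 60) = w*(w - 3)*(w^2 - w - 20) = w*(w - 3)*(w + 4)*(w - 5)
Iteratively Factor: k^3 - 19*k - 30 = (k - 5)*(k^2 + 5*k + 6) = (k - 5)*(k + 2)*(k + 3)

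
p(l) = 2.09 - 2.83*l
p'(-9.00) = -2.83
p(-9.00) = 27.56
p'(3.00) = -2.83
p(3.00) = -6.40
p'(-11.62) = -2.83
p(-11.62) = 34.97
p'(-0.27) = -2.83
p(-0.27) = 2.85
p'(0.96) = -2.83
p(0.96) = -0.63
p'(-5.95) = -2.83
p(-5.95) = 18.93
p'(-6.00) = -2.83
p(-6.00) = 19.07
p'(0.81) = -2.83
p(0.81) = -0.20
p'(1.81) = -2.83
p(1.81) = -3.03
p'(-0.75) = -2.83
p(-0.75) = 4.21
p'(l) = -2.83000000000000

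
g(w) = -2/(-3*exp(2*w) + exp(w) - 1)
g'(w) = -2*(6*exp(2*w) - exp(w))/(-3*exp(2*w) + exp(w) - 1)^2 = (2 - 12*exp(w))*exp(w)/(3*exp(2*w) - exp(w) + 1)^2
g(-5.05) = 2.01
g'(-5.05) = 0.01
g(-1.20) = 2.06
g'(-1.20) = -0.52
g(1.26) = 0.06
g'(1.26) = -0.12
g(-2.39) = 2.14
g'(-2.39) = 0.09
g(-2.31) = 2.15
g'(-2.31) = 0.09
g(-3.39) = 2.06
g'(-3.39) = 0.06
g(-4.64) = 2.02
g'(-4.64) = 0.02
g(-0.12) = 0.81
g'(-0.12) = -1.25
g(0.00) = 0.67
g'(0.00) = -1.11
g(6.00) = 0.00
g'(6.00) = 0.00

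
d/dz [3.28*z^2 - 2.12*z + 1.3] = 6.56*z - 2.12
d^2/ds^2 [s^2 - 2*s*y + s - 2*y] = 2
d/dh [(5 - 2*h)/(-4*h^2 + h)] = (-8*h^2 + 40*h - 5)/(h^2*(16*h^2 - 8*h + 1))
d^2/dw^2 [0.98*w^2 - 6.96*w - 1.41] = 1.96000000000000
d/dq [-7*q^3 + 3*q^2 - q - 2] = -21*q^2 + 6*q - 1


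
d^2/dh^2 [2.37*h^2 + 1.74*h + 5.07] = 4.74000000000000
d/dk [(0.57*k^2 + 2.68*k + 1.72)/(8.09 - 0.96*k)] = (-0.5472*k^2 + 9.2226*k + 23.3324)/(0.9216*k^2 - 15.5328*k + 65.4481)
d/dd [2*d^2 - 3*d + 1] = 4*d - 3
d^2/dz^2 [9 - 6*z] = 0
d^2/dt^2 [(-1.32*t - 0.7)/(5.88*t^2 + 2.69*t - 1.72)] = (-(1.32*t + 0.7)*(11.76*t + 2.69)*(23.52*t + 5.38) + (46.5696*t + 15.3336)*(5.88*t^2 + 2.69*t - 1.72))/(5.88*t^2 + 2.69*t - 1.72)^3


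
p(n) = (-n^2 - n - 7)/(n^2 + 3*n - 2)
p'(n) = (-2*n - 3)*(-n^2 - n - 7)/(n^2 + 3*n - 2)^2 + (-2*n - 1)/(n^2 + 3*n - 2)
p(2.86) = -1.22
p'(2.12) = 0.67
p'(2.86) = 0.27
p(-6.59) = -2.02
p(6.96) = -0.93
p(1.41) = -2.47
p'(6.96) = 0.01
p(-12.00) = -1.31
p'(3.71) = 0.12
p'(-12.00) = -0.04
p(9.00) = -0.92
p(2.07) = -1.57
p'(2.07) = 0.72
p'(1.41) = 2.50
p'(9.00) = 0.00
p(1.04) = -4.14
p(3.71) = -1.07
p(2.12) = -1.54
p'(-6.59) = -0.39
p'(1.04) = 8.16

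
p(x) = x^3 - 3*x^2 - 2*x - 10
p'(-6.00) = 142.00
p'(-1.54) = 14.35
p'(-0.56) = 2.30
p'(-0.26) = -0.24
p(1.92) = -17.82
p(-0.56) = -10.00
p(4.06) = -0.65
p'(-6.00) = 142.00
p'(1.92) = -2.46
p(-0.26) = -9.70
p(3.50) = -10.88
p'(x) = 3*x^2 - 6*x - 2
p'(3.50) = 13.75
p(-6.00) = -322.00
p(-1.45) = -16.46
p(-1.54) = -17.69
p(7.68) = 250.68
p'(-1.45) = 13.01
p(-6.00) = -322.00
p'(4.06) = 23.09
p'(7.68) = 128.87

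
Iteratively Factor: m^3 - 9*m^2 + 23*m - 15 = (m - 1)*(m^2 - 8*m + 15) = (m - 5)*(m - 1)*(m - 3)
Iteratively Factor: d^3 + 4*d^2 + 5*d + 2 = (d + 2)*(d^2 + 2*d + 1) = (d + 1)*(d + 2)*(d + 1)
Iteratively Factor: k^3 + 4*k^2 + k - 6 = (k - 1)*(k^2 + 5*k + 6) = (k - 1)*(k + 2)*(k + 3)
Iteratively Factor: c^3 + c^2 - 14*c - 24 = (c + 2)*(c^2 - c - 12) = (c + 2)*(c + 3)*(c - 4)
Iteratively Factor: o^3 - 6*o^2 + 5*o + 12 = (o + 1)*(o^2 - 7*o + 12) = (o - 4)*(o + 1)*(o - 3)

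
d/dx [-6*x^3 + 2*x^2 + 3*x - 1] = -18*x^2 + 4*x + 3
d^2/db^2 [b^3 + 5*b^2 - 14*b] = 6*b + 10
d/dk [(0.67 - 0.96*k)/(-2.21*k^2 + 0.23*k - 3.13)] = (-2.1216*k^2 + 2.9614*k + 2.8507)/(4.8841*k^4 - 1.0166*k^3 + 13.8875*k^2 - 1.4398*k + 9.7969)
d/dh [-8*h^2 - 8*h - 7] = -16*h - 8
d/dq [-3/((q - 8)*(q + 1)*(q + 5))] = 3*(3*q^2 - 4*q - 43)/(q^6 - 4*q^5 - 82*q^4 + 92*q^3 + 2009*q^2 + 3440*q + 1600)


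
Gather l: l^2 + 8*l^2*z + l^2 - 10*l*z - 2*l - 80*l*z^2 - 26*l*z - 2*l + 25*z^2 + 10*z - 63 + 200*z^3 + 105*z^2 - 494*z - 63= l^2*(8*z + 2) + l*(-80*z^2 - 36*z - 4) + 200*z^3 + 130*z^2 - 484*z - 126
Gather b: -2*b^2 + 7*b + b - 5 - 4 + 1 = -2*b^2 + 8*b - 8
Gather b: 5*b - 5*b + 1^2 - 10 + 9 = 0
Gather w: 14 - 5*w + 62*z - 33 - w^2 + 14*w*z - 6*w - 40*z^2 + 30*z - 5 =-w^2 + w*(14*z - 11) - 40*z^2 + 92*z - 24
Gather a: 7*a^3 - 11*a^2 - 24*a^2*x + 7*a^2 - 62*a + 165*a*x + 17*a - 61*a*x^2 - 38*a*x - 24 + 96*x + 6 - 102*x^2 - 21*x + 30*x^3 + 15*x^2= 7*a^3 + a^2*(-24*x - 4) + a*(-61*x^2 + 127*x - 45) + 30*x^3 - 87*x^2 + 75*x - 18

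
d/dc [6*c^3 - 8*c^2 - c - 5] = 18*c^2 - 16*c - 1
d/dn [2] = 0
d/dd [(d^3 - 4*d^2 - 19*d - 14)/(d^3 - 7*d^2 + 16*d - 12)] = (-3*d^3 + 64*d^2 - 63*d - 226)/(d^5 - 12*d^4 + 57*d^3 - 134*d^2 + 156*d - 72)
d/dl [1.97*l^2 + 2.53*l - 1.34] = 3.94*l + 2.53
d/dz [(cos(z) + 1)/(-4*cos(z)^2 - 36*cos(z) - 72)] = (sin(z)^2 - 2*cos(z) + 8)*sin(z)/(4*(cos(z)^2 + 9*cos(z) + 18)^2)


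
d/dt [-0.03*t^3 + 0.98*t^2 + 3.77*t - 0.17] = -0.09*t^2 + 1.96*t + 3.77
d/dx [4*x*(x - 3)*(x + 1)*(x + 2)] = 16*x^3 - 56*x - 24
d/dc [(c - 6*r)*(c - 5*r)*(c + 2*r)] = 3*c^2 - 18*c*r + 8*r^2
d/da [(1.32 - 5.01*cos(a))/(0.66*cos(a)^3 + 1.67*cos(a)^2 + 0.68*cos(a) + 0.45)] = (-6.6132*cos(a)^3 - 5.7531*cos(a)^2 + 4.4088*cos(a) + 3.1521)*sin(a)/(0.4356*cos(a)^6 + 2.2044*cos(a)^5 + 3.6865*cos(a)^4 + 2.8652*cos(a)^3 + 1.9654*cos(a)^2 + 0.612*cos(a) + 0.2025)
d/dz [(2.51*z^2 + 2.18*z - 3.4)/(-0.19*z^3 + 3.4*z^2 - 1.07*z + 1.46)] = (0.4769*z^4 + 0.828399999999998*z^3 - 12.0357*z^2 + 30.4492*z - 0.4552)/(0.0361*z^6 - 1.292*z^5 + 11.9666*z^4 - 7.8308*z^3 + 11.0729*z^2 - 3.1244*z + 2.1316)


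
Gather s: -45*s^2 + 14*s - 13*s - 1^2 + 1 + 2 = -45*s^2 + s + 2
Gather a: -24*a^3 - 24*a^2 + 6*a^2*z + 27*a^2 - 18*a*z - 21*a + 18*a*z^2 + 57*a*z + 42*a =-24*a^3 + a^2*(6*z + 3) + a*(18*z^2 + 39*z + 21)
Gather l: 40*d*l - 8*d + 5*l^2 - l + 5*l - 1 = -8*d + 5*l^2 + l*(40*d + 4) - 1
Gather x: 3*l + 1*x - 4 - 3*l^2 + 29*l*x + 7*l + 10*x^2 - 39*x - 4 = -3*l^2 + 10*l + 10*x^2 + x*(29*l - 38) - 8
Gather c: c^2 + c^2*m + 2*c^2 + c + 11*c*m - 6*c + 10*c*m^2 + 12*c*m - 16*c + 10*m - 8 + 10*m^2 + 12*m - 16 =c^2*(m + 3) + c*(10*m^2 + 23*m - 21) + 10*m^2 + 22*m - 24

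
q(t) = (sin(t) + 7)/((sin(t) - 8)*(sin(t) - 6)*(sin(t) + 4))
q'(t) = cos(t)/((sin(t) - 8)*(sin(t) - 6)*(sin(t) + 4)) - (sin(t) + 7)*cos(t)/((sin(t) - 8)*(sin(t) - 6)*(sin(t) + 4)^2) - (sin(t) + 7)*cos(t)/((sin(t) - 8)*(sin(t) - 6)^2*(sin(t) + 4)) - (sin(t) + 7)*cos(t)/((sin(t) - 8)^2*(sin(t) - 6)*(sin(t) + 4)) = (-2*sin(t)^3 - 11*sin(t)^2 + 140*sin(t) + 248)*cos(t)/((sin(t) - 8)^2*(sin(t) - 6)^2*(sin(t) + 4)^2)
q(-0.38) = 0.03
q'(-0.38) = 0.00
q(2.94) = 0.04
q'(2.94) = -0.01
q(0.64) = 0.04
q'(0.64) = 0.01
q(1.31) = 0.05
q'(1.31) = 0.00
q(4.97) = 0.03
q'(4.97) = 0.00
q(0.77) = 0.04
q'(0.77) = 0.01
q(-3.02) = 0.04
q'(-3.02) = -0.01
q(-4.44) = 0.05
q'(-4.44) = -0.00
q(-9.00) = 0.03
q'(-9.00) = 0.00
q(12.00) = 0.03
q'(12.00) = 0.00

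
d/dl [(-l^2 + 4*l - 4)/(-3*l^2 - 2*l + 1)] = 2*(7*l^2 - 13*l - 2)/(9*l^4 + 12*l^3 - 2*l^2 - 4*l + 1)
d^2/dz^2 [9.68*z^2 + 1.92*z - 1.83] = 19.3600000000000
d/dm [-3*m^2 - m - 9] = -6*m - 1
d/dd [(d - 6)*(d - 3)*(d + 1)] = 3*d^2 - 16*d + 9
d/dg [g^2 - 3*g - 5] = 2*g - 3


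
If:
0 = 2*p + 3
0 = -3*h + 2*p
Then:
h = -1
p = -3/2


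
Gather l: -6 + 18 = 12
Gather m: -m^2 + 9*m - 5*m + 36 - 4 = -m^2 + 4*m + 32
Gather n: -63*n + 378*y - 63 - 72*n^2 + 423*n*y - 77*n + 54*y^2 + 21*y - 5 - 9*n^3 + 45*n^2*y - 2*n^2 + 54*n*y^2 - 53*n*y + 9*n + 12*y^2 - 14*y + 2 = -9*n^3 + n^2*(45*y - 74) + n*(54*y^2 + 370*y - 131) + 66*y^2 + 385*y - 66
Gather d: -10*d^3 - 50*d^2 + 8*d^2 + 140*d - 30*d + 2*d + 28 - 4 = -10*d^3 - 42*d^2 + 112*d + 24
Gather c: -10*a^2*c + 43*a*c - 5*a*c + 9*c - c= c*(-10*a^2 + 38*a + 8)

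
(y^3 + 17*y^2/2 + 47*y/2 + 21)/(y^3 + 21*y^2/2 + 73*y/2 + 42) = (y + 2)/(y + 4)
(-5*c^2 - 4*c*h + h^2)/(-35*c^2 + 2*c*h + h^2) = (c + h)/(7*c + h)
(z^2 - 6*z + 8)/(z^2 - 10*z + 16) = (z - 4)/(z - 8)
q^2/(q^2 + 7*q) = q/(q + 7)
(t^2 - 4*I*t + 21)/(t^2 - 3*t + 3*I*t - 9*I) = (t - 7*I)/(t - 3)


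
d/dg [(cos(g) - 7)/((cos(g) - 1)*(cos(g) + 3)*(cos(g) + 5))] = 2*(cos(g)^3 - 7*cos(g)^2 - 49*cos(g) - 17)*sin(g)/((cos(g) - 1)^2*(cos(g) + 3)^2*(cos(g) + 5)^2)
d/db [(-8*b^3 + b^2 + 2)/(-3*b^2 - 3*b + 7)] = (24*b^4 + 48*b^3 - 171*b^2 + 26*b + 6)/(9*b^4 + 18*b^3 - 33*b^2 - 42*b + 49)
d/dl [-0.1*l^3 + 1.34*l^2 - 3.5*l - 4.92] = -0.3*l^2 + 2.68*l - 3.5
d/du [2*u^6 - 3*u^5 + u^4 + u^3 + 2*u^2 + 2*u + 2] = 12*u^5 - 15*u^4 + 4*u^3 + 3*u^2 + 4*u + 2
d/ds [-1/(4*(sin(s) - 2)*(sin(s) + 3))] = (sin(2*s) + cos(s))/(4*(sin(s) - 2)^2*(sin(s) + 3)^2)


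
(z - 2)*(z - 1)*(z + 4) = z^3 + z^2 - 10*z + 8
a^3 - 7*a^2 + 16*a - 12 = (a - 3)*(a - 2)^2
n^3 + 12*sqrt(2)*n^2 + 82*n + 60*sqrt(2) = (n + sqrt(2))*(n + 5*sqrt(2))*(n + 6*sqrt(2))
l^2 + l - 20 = (l - 4)*(l + 5)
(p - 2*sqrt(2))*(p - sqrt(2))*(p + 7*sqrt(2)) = p^3 + 4*sqrt(2)*p^2 - 38*p + 28*sqrt(2)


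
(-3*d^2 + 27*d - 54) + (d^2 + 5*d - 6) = -2*d^2 + 32*d - 60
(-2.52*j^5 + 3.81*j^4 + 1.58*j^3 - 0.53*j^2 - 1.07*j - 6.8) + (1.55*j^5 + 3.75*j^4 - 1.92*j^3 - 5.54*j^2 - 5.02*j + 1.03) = -0.97*j^5 + 7.56*j^4 - 0.34*j^3 - 6.07*j^2 - 6.09*j - 5.77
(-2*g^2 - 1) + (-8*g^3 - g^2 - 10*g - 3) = -8*g^3 - 3*g^2 - 10*g - 4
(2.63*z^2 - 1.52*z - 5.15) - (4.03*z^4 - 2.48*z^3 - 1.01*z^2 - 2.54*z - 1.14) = -4.03*z^4 + 2.48*z^3 + 3.64*z^2 + 1.02*z - 4.01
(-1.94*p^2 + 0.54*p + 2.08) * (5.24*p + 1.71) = -10.1656*p^3 - 0.4878*p^2 + 11.8226*p + 3.5568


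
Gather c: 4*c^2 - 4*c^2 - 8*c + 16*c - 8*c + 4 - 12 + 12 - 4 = 0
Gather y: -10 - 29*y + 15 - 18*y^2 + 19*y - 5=-18*y^2 - 10*y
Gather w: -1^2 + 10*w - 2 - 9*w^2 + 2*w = -9*w^2 + 12*w - 3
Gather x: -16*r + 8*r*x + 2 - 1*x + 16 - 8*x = -16*r + x*(8*r - 9) + 18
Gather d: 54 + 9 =63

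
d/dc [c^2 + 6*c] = 2*c + 6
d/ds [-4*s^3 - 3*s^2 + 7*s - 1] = -12*s^2 - 6*s + 7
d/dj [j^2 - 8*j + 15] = 2*j - 8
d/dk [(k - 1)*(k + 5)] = 2*k + 4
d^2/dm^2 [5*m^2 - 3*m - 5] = 10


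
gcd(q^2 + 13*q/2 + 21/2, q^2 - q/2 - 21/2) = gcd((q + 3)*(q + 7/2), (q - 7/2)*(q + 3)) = q + 3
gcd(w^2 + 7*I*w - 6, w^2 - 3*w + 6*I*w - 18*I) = w + 6*I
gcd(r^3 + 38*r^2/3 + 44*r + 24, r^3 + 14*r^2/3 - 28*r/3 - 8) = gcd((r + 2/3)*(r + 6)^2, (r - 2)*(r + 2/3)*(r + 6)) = r^2 + 20*r/3 + 4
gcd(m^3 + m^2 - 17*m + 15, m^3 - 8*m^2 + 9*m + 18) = m - 3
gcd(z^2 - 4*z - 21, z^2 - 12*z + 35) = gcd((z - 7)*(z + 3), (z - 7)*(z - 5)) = z - 7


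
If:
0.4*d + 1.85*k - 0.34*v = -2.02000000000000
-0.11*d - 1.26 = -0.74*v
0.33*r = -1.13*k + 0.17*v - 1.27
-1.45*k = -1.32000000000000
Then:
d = -8.94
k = 0.91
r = -6.77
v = 0.37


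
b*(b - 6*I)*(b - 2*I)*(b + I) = b^4 - 7*I*b^3 - 4*b^2 - 12*I*b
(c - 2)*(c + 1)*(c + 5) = c^3 + 4*c^2 - 7*c - 10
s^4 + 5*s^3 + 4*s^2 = s^2*(s + 1)*(s + 4)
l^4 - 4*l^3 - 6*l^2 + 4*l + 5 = (l - 5)*(l - 1)*(l + 1)^2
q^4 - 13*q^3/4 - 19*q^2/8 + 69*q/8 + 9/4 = (q - 3)*(q - 2)*(q + 1/4)*(q + 3/2)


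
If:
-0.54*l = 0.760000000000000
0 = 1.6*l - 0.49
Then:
No Solution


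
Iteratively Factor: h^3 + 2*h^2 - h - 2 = (h + 2)*(h^2 - 1) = (h - 1)*(h + 2)*(h + 1)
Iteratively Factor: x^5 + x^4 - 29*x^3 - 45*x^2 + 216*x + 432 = (x + 3)*(x^4 - 2*x^3 - 23*x^2 + 24*x + 144) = (x - 4)*(x + 3)*(x^3 + 2*x^2 - 15*x - 36) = (x - 4)*(x + 3)^2*(x^2 - x - 12) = (x - 4)^2*(x + 3)^2*(x + 3)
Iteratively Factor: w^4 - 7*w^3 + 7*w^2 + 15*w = (w)*(w^3 - 7*w^2 + 7*w + 15) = w*(w + 1)*(w^2 - 8*w + 15) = w*(w - 3)*(w + 1)*(w - 5)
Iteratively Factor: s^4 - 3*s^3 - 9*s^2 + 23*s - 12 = (s - 1)*(s^3 - 2*s^2 - 11*s + 12) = (s - 1)*(s + 3)*(s^2 - 5*s + 4) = (s - 4)*(s - 1)*(s + 3)*(s - 1)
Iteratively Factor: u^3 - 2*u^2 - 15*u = (u + 3)*(u^2 - 5*u) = u*(u + 3)*(u - 5)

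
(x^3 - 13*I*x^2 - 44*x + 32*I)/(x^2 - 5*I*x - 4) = x - 8*I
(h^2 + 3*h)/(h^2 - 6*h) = (h + 3)/(h - 6)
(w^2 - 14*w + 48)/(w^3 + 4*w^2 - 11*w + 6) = (w^2 - 14*w + 48)/(w^3 + 4*w^2 - 11*w + 6)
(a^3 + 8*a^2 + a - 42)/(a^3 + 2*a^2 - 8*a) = (a^2 + 10*a + 21)/(a*(a + 4))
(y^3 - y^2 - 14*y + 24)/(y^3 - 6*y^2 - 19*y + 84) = (y - 2)/(y - 7)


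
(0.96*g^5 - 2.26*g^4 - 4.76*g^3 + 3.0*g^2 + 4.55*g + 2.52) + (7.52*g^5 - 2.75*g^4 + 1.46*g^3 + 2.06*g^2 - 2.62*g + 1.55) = 8.48*g^5 - 5.01*g^4 - 3.3*g^3 + 5.06*g^2 + 1.93*g + 4.07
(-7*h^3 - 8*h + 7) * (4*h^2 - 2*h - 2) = -28*h^5 + 14*h^4 - 18*h^3 + 44*h^2 + 2*h - 14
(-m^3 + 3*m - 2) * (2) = -2*m^3 + 6*m - 4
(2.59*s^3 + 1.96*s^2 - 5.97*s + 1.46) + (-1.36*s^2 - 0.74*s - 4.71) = 2.59*s^3 + 0.6*s^2 - 6.71*s - 3.25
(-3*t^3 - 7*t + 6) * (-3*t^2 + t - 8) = 9*t^5 - 3*t^4 + 45*t^3 - 25*t^2 + 62*t - 48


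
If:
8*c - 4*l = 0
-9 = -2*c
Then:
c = 9/2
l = 9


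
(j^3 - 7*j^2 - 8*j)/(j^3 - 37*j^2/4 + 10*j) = 4*(j + 1)/(4*j - 5)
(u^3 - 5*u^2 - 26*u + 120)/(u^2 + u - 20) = u - 6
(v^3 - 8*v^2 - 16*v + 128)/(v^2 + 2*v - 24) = (v^2 - 4*v - 32)/(v + 6)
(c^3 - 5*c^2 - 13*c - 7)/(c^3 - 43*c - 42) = (c + 1)/(c + 6)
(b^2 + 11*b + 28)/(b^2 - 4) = (b^2 + 11*b + 28)/(b^2 - 4)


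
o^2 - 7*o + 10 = (o - 5)*(o - 2)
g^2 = g^2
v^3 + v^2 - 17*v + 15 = (v - 3)*(v - 1)*(v + 5)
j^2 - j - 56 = (j - 8)*(j + 7)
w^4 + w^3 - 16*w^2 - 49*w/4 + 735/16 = (w - 7/2)*(w - 3/2)*(w + 5/2)*(w + 7/2)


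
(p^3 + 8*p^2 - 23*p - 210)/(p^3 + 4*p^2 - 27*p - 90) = (p + 7)/(p + 3)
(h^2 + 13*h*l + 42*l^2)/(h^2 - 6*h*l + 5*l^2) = (h^2 + 13*h*l + 42*l^2)/(h^2 - 6*h*l + 5*l^2)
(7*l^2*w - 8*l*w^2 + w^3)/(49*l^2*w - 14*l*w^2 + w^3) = (-l + w)/(-7*l + w)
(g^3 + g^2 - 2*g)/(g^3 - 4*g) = (g - 1)/(g - 2)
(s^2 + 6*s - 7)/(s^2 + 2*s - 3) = (s + 7)/(s + 3)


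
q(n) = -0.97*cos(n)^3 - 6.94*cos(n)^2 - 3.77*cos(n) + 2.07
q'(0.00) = 0.00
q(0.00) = -9.61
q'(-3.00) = 1.00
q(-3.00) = -0.06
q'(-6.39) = -2.18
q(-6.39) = -9.49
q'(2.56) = -3.18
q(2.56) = 0.94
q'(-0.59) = -9.63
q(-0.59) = -6.41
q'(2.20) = -2.74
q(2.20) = 2.08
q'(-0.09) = -1.84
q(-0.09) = -9.53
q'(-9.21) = 1.49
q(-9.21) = 0.03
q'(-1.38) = -6.39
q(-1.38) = 1.10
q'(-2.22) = 2.83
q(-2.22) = 2.03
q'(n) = 2.91*sin(n)*cos(n)^2 + 13.88*sin(n)*cos(n) + 3.77*sin(n)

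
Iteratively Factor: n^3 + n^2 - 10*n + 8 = (n - 2)*(n^2 + 3*n - 4) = (n - 2)*(n - 1)*(n + 4)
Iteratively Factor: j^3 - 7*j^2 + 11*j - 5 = (j - 5)*(j^2 - 2*j + 1) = (j - 5)*(j - 1)*(j - 1)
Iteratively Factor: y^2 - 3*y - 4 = (y - 4)*(y + 1)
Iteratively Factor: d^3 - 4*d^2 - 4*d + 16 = (d + 2)*(d^2 - 6*d + 8) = (d - 2)*(d + 2)*(d - 4)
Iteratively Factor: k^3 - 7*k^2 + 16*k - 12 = (k - 2)*(k^2 - 5*k + 6) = (k - 2)^2*(k - 3)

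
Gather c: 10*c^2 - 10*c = 10*c^2 - 10*c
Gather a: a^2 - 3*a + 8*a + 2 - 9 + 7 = a^2 + 5*a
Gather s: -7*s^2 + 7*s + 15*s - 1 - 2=-7*s^2 + 22*s - 3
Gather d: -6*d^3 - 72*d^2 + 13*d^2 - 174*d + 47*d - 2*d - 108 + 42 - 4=-6*d^3 - 59*d^2 - 129*d - 70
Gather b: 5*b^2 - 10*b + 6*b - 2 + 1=5*b^2 - 4*b - 1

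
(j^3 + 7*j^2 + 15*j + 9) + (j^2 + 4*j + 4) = j^3 + 8*j^2 + 19*j + 13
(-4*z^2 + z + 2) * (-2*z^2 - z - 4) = 8*z^4 + 2*z^3 + 11*z^2 - 6*z - 8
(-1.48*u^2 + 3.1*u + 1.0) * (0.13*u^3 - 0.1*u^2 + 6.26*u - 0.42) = -0.1924*u^5 + 0.551*u^4 - 9.4448*u^3 + 19.9276*u^2 + 4.958*u - 0.42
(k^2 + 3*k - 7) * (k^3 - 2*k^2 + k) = k^5 + k^4 - 12*k^3 + 17*k^2 - 7*k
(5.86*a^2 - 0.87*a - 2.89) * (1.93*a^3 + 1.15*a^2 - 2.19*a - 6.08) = 11.3098*a^5 + 5.0599*a^4 - 19.4116*a^3 - 37.047*a^2 + 11.6187*a + 17.5712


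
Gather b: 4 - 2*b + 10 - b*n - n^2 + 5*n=b*(-n - 2) - n^2 + 5*n + 14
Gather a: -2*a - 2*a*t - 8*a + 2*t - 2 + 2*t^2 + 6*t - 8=a*(-2*t - 10) + 2*t^2 + 8*t - 10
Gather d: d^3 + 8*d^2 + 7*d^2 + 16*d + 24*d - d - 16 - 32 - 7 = d^3 + 15*d^2 + 39*d - 55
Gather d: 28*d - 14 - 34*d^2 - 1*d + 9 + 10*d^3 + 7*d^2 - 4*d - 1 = 10*d^3 - 27*d^2 + 23*d - 6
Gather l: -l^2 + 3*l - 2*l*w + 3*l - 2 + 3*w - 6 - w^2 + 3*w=-l^2 + l*(6 - 2*w) - w^2 + 6*w - 8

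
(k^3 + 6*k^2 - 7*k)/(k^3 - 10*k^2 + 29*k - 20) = k*(k + 7)/(k^2 - 9*k + 20)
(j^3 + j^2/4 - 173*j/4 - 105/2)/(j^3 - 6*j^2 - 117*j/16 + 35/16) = 4*(j + 6)/(4*j - 1)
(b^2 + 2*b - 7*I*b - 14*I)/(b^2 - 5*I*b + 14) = (b + 2)/(b + 2*I)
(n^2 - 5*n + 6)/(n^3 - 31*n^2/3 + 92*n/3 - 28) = 3*(n - 3)/(3*n^2 - 25*n + 42)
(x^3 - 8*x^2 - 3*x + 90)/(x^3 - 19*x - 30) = (x - 6)/(x + 2)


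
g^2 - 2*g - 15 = (g - 5)*(g + 3)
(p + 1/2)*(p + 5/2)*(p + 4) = p^3 + 7*p^2 + 53*p/4 + 5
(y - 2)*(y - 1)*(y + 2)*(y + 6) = y^4 + 5*y^3 - 10*y^2 - 20*y + 24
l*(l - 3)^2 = l^3 - 6*l^2 + 9*l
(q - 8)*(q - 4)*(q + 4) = q^3 - 8*q^2 - 16*q + 128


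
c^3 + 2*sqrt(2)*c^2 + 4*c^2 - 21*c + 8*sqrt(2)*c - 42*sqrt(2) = (c - 3)*(c + 7)*(c + 2*sqrt(2))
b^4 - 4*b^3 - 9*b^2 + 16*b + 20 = (b - 5)*(b - 2)*(b + 1)*(b + 2)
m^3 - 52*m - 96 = (m - 8)*(m + 2)*(m + 6)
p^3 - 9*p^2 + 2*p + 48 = (p - 8)*(p - 3)*(p + 2)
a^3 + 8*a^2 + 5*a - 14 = (a - 1)*(a + 2)*(a + 7)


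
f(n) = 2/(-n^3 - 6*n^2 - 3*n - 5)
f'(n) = 2*(3*n^2 + 12*n + 3)/(-n^3 - 6*n^2 - 3*n - 5)^2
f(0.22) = -0.34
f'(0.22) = 0.33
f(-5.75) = 0.50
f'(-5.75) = 4.18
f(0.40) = -0.28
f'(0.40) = 0.32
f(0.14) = -0.36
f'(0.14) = 0.31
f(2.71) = -0.03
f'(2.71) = 0.02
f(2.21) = -0.04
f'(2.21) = 0.03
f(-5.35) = -0.26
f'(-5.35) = 0.86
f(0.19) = -0.35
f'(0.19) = 0.32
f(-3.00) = -0.09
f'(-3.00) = -0.02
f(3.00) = -0.02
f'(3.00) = 0.01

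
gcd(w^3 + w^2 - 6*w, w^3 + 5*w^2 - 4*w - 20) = w - 2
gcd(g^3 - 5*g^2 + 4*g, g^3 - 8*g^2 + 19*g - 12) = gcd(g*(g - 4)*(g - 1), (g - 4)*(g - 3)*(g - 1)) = g^2 - 5*g + 4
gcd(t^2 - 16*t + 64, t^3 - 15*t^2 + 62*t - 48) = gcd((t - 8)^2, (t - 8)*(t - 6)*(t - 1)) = t - 8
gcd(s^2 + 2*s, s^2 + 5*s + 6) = s + 2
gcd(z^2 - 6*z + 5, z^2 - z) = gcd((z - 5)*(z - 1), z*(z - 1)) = z - 1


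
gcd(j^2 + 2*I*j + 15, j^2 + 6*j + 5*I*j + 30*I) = j + 5*I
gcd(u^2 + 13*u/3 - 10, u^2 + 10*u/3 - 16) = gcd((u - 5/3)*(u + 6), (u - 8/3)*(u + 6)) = u + 6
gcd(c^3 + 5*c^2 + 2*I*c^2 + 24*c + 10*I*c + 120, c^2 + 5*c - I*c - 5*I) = c + 5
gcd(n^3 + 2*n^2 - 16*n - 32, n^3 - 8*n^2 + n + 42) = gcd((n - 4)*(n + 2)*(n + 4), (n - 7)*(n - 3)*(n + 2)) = n + 2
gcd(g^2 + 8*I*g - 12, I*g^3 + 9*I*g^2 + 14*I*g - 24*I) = 1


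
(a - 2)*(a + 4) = a^2 + 2*a - 8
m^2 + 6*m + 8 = (m + 2)*(m + 4)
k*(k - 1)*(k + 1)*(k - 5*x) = k^4 - 5*k^3*x - k^2 + 5*k*x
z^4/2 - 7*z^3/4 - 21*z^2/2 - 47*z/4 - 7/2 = (z/2 + 1)*(z - 7)*(z + 1/2)*(z + 1)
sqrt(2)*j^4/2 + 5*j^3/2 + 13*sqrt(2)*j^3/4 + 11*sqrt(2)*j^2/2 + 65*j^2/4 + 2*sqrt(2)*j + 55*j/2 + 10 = (j + 1/2)*(j + 4)*(j + 5*sqrt(2)/2)*(sqrt(2)*j/2 + sqrt(2))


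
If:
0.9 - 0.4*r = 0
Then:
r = 2.25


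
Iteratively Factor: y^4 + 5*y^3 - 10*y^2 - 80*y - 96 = (y + 2)*(y^3 + 3*y^2 - 16*y - 48) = (y - 4)*(y + 2)*(y^2 + 7*y + 12) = (y - 4)*(y + 2)*(y + 4)*(y + 3)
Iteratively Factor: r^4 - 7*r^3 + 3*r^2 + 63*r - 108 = (r - 4)*(r^3 - 3*r^2 - 9*r + 27) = (r - 4)*(r - 3)*(r^2 - 9) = (r - 4)*(r - 3)^2*(r + 3)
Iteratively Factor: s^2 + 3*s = (s + 3)*(s)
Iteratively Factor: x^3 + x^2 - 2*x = (x)*(x^2 + x - 2) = x*(x - 1)*(x + 2)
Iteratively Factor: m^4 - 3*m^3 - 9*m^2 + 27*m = (m)*(m^3 - 3*m^2 - 9*m + 27) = m*(m - 3)*(m^2 - 9) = m*(m - 3)*(m + 3)*(m - 3)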